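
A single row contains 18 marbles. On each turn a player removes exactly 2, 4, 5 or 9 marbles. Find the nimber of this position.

Grundy values for subtraction set {2, 4, 5, 9}:
k:     0  1  2  3  4  5  6  7  8  9 10 11 12 13 14 15 16 17 18
g(k):  0  0  1  1  2  2  3  0  0  1  1  2  2  3  0  0  1  1  2
So g(18) = 2.

2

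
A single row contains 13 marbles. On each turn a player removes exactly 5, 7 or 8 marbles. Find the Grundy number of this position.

0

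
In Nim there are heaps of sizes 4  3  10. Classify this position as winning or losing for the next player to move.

Winning position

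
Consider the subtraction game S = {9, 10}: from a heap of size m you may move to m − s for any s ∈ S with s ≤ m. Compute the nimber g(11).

1

Compute g(0), g(1), … for moves {9, 10}:
g(0) = mex{} = 0
g(1) = mex{} = 0
g(2) = mex{} = 0
g(3) = mex{} = 0
g(4) = mex{} = 0
g(5) = mex{} = 0
g(6) = mex{} = 0
g(7) = mex{} = 0
g(8) = mex{} = 0
g(9) = mex{0} = 1
g(10) = mex{0} = 1
g(11) = mex{0} = 1
So g(11) = 1.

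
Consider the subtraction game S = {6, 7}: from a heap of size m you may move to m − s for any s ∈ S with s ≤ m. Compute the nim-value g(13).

0

Build the Grundy sequence with g(k) = mex{g(k−s) : s ∈ {6, 7}, s ≤ k}:
g(0) = mex{} = 0
g(1) = mex{} = 0
g(2) = mex{} = 0
g(3) = mex{} = 0
g(4) = mex{} = 0
g(5) = mex{} = 0
g(6) = mex{0} = 1
g(7) = mex{0} = 1
g(8) = mex{0} = 1
g(9) = mex{0} = 1
g(10) = mex{0} = 1
g(11) = mex{0} = 1
g(12) = mex{0,1} = 2
g(13) = mex{1} = 0
So g(13) = 0.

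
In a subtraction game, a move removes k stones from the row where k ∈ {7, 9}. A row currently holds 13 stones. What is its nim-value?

1

Compute g(0), g(1), … for moves {7, 9}:
g(0) = mex{} = 0
g(1) = mex{} = 0
g(2) = mex{} = 0
g(3) = mex{} = 0
g(4) = mex{} = 0
g(5) = mex{} = 0
g(6) = mex{} = 0
g(7) = mex{0} = 1
g(8) = mex{0} = 1
g(9) = mex{0} = 1
g(10) = mex{0} = 1
g(11) = mex{0} = 1
g(12) = mex{0} = 1
g(13) = mex{0} = 1
So g(13) = 1.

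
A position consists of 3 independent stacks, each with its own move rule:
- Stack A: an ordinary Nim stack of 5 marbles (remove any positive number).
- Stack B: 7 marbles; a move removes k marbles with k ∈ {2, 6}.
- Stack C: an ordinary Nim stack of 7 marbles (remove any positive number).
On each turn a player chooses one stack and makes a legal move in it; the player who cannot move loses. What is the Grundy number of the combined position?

3

Stack A is a plain Nim stack of size 5, so its Grundy value is 5.
For stack B, compute g(0), g(1), … with moves {2, 6}:
k:     0  1  2  3  4  5  6  7
g(k):  0  0  1  1  0  0  1  1
So g(7) = 1.
Stack C is a plain Nim stack of size 7, so its Grundy value is 7.
By the Sprague-Grundy theorem, the Grundy value of a sum of independent games is the XOR of the component values.
Combined value = 5 XOR 1 XOR 7 = 3.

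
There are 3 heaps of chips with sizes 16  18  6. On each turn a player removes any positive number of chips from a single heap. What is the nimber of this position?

Compute the nim-sum pairwise:
16 ⊕ 18 = 2
2 ⊕ 6 = 4

4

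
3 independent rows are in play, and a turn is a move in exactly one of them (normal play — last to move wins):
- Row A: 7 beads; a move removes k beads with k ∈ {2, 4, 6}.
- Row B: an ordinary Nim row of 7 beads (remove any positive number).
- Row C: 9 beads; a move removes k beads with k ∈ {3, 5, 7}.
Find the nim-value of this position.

7

Grundy values for row A (subtraction set {2, 4, 6}):
k:     0  1  2  3  4  5  6  7
g(k):  0  0  1  1  2  2  3  3
So g(7) = 3.
Row B is a plain Nim row of size 7, so its Grundy value is 7.
Build the Grundy sequence for row C with g(k) = mex{g(k−s) : s ∈ {3, 5, 7}, s ≤ k}:
k:     0  1  2  3  4  5  6  7  8  9
g(k):  0  0  0  1  1  1  2  2  2  3
So g(9) = 3.
The value of a disjunctive sum is the nim-sum of the parts.
Combined value = 3 XOR 7 XOR 3 = 7.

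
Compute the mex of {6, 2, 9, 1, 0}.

The values 0, 1, 2 are all present; 3 is the first non-negative integer missing from the set.

3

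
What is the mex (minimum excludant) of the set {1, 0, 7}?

The values 0, 1 are all present; 2 is the first non-negative integer missing from the set.

2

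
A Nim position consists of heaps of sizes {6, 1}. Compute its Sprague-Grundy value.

7

Nim-sum: 6 ^ 1 = 7.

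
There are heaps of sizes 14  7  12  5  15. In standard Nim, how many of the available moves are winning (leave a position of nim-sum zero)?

Nim-sum: 14 XOR 7 XOR 12 XOR 5 XOR 15 = 15.
The overall nim-sum is X = 15. A heap of size p has a winning move iff p XOR X < p (reduce it to p XOR X).
  14: 14 XOR 15 = 1 < 14 — winning move (to 1).
  7: 7 XOR 15 = 8 ≥ 7 — no move.
  12: 12 XOR 15 = 3 < 12 — winning move (to 3).
  5: 5 XOR 15 = 10 ≥ 5 — no move.
  15: 15 XOR 15 = 0 < 15 — winning move (to 0).
That gives 3 winning moves.

3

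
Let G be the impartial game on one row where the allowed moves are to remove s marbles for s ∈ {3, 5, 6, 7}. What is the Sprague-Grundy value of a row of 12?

Compute g(0), g(1), … for moves {3, 5, 6, 7}:
g(0) = mex{} = 0
g(1) = mex{} = 0
g(2) = mex{} = 0
g(3) = mex{0} = 1
g(4) = mex{0} = 1
g(5) = mex{0} = 1
g(6) = mex{0,1} = 2
g(7) = mex{0,1} = 2
g(8) = mex{0,1} = 2
g(9) = mex{0,1,2} = 3
g(10) = mex{1,2} = 0
g(11) = mex{1,2} = 0
g(12) = mex{1,2,3} = 0
So g(12) = 0.

0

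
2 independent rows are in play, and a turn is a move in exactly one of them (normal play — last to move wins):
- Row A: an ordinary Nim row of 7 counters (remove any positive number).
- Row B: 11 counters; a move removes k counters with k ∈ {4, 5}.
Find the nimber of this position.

Row A is a plain Nim row of size 7, so its Grundy value is 7.
Build the Grundy sequence for row B with g(k) = mex{g(k−s) : s ∈ {4, 5}, s ≤ k}:
k:     0  1  2  3  4  5  6  7  8  9 10 11
g(k):  0  0  0  0  1  1  1  1  2  0  0  0
So g(11) = 0.
By the Sprague-Grundy theorem, the Grundy value of a sum of independent games is the XOR of the component values.
Combined value = 7 ⊕ 0 = 7.

7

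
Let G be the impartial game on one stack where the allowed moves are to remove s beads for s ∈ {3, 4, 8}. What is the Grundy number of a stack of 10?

1

Grundy values for subtraction set {3, 4, 8}:
k:     0  1  2  3  4  5  6  7  8  9 10
g(k):  0  0  0  1  1  1  2  0  2  3  1
So g(10) = 1.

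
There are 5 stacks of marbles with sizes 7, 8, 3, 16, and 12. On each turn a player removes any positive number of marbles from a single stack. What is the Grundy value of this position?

Write each in binary and XOR column by column:
  00111  (7)
  01000  (8)
  00011  (3)
  10000  (16)
  01100  (12)
  -----
  10000  (16)

16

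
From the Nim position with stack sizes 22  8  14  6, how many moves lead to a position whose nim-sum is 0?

1

Write each in binary and XOR column by column:
  10110  (22)
  01000  (8)
  01110  (14)
  00110  (6)
  -----
  10110  (22)
The overall nim-sum is X = 22. A stack of size p has a winning move iff p XOR X < p (reduce it to p XOR X).
  22: 22 XOR 22 = 0 < 22 — winning move (to 0).
  8: 8 XOR 22 = 30 ≥ 8 — no move.
  14: 14 XOR 22 = 24 ≥ 14 — no move.
  6: 6 XOR 22 = 16 ≥ 6 — no move.
That gives 1 winning move.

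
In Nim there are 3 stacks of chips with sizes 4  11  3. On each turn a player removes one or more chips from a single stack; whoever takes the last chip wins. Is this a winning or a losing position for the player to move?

Nim-sum: 4 ⊕ 11 ⊕ 3 = 12.
The nim-sum is 12 ≠ 0, so this is an N-position: the player to move can win.

Winning position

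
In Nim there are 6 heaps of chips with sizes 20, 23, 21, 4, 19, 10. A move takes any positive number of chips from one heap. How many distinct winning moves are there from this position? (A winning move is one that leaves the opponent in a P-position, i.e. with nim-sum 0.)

1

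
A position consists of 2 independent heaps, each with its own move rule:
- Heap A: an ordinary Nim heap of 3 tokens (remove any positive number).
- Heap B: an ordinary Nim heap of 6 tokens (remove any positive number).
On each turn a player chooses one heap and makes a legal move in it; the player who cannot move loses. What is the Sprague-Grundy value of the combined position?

5

Heap A is a plain Nim heap of size 3, so its Grundy value is 3.
Heap B is a plain Nim heap of size 6, so its Grundy value is 6.
The value of a disjunctive sum is the nim-sum of the parts.
Combined value = 3 ⊕ 6 = 5.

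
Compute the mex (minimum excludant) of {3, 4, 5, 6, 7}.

0 is not in the set, so the mex is 0.

0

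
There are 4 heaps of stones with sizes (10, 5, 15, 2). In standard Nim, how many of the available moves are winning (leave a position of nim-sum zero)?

Bitwise XOR of the heap sizes:
  1010  (10)
  0101  (5)
  1111  (15)
  0010  (2)
  ----
  0010  (2)
The overall nim-sum is X = 2. A heap of size p has a winning move iff p XOR X < p (reduce it to p XOR X).
  10: 10 XOR 2 = 8 < 10 — winning move (to 8).
  5: 5 XOR 2 = 7 ≥ 5 — no move.
  15: 15 XOR 2 = 13 < 15 — winning move (to 13).
  2: 2 XOR 2 = 0 < 2 — winning move (to 0).
That gives 3 winning moves.

3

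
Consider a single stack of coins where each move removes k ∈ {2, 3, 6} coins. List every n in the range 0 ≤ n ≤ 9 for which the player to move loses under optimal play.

Compute g(0), g(1), … for moves {2, 3, 6}:
g(0) = mex{} = 0
g(1) = mex{} = 0
g(2) = mex{0} = 1
g(3) = mex{0} = 1
g(4) = mex{0,1} = 2
g(5) = mex{1} = 0
g(6) = mex{0,1,2} = 3
g(7) = mex{0,2} = 1
g(8) = mex{0,1,3} = 2
g(9) = mex{1,3} = 0
The P-positions (g = 0) in 0..9 are 0, 1, 5, 9.

0, 1, 5, 9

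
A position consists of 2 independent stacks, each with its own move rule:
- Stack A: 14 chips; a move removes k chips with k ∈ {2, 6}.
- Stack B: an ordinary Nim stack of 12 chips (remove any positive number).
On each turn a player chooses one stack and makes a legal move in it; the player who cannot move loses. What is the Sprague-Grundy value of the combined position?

13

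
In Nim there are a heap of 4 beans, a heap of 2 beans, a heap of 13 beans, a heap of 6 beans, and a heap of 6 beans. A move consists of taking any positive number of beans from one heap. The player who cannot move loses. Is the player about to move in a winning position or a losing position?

Winning position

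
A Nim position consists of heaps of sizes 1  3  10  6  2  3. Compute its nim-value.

15

Bitwise XOR of the heap sizes:
  0001  (1)
  0011  (3)
  1010  (10)
  0110  (6)
  0010  (2)
  0011  (3)
  ----
  1111  (15)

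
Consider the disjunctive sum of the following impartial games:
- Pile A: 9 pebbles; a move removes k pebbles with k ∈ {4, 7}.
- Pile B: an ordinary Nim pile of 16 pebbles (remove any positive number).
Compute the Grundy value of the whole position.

18

Grundy values for pile A (subtraction set {4, 7}):
k:     0  1  2  3  4  5  6  7  8  9
g(k):  0  0  0  0  1  1  1  1  2  2
So g(9) = 2.
Pile B is a plain Nim pile of size 16, so its Grundy value is 16.
By the Sprague-Grundy theorem, the Grundy value of a sum of independent games is the XOR of the component values.
Combined value = 2 ⊕ 16 = 18.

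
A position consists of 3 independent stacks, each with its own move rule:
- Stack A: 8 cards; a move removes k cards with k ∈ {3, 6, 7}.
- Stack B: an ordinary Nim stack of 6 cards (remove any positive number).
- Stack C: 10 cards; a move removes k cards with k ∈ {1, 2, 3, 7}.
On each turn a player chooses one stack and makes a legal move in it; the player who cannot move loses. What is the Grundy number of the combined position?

6

Build the Grundy sequence for stack A with g(k) = mex{g(k−s) : s ∈ {3, 6, 7}, s ≤ k}:
g(0) = mex{} = 0
g(1) = mex{} = 0
g(2) = mex{} = 0
g(3) = mex{0} = 1
g(4) = mex{0} = 1
g(5) = mex{0} = 1
g(6) = mex{0,1} = 2
g(7) = mex{0,1} = 2
g(8) = mex{0,1} = 2
So g(8) = 2.
Stack B is a plain Nim stack of size 6, so its Grundy value is 6.
Build the Grundy sequence for stack C with g(k) = mex{g(k−s) : s ∈ {1, 2, 3, 7}, s ≤ k}:
k:     0  1  2  3  4  5  6  7  8  9 10
g(k):  0  1  2  3  0  1  2  3  0  1  2
So g(10) = 2.
The value of a disjunctive sum is the nim-sum of the parts.
Combined value = 2 XOR 6 XOR 2 = 6.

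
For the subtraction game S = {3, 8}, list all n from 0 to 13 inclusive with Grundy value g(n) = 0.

0, 1, 2, 6, 7, 11, 12, 13

Compute g(0), g(1), … for moves {3, 8}:
k:     0  1  2  3  4  5  6  7  8  9 10 11 12 13
g(k):  0  0  0  1  1  1  0  0  2  1  1  0  0  0
The P-positions (g = 0) in 0..13 are 0, 1, 2, 6, 7, 11, 12, 13.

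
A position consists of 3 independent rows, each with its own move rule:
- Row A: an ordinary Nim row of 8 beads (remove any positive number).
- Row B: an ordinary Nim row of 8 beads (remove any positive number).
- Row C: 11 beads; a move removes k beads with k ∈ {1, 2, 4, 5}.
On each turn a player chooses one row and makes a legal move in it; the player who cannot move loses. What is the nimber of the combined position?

Row A is a plain Nim row of size 8, so its Grundy value is 8.
Row B is a plain Nim row of size 8, so its Grundy value is 8.
For row C, compute g(0), g(1), … with moves {1, 2, 4, 5}:
k:     0  1  2  3  4  5  6  7  8  9 10 11
g(k):  0  1  2  0  1  2  0  1  2  0  1  2
So g(11) = 2.
By the Sprague-Grundy theorem, the Grundy value of a sum of independent games is the XOR of the component values.
Combined value = 8 ⊕ 8 ⊕ 2 = 2.

2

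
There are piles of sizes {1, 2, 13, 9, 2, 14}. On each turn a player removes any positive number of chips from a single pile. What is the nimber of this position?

Compute the nim-sum pairwise:
1 ^ 2 = 3
3 ^ 13 = 14
14 ^ 9 = 7
7 ^ 2 = 5
5 ^ 14 = 11

11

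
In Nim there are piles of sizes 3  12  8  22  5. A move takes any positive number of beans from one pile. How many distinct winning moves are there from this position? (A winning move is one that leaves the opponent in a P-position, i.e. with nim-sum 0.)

1

Write each in binary and XOR column by column:
  00011  (3)
  01100  (12)
  01000  (8)
  10110  (22)
  00101  (5)
  -----
  10100  (20)
The overall nim-sum is X = 20. A pile of size p has a winning move iff p XOR X < p (reduce it to p XOR X).
  3: 3 XOR 20 = 23 ≥ 3 — no move.
  12: 12 XOR 20 = 24 ≥ 12 — no move.
  8: 8 XOR 20 = 28 ≥ 8 — no move.
  22: 22 XOR 20 = 2 < 22 — winning move (to 2).
  5: 5 XOR 20 = 17 ≥ 5 — no move.
That gives 1 winning move.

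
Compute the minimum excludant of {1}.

0 is not in the set, so the mex is 0.

0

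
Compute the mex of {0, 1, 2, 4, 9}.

The values 0, 1, 2 are all present; 3 is the first non-negative integer missing from the set.

3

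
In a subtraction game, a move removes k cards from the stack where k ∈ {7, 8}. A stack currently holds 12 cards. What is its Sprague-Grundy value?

1

Build the Grundy sequence with g(k) = mex{g(k−s) : s ∈ {7, 8}, s ≤ k}:
k:     0  1  2  3  4  5  6  7  8  9 10 11 12
g(k):  0  0  0  0  0  0  0  1  1  1  1  1  1
So g(12) = 1.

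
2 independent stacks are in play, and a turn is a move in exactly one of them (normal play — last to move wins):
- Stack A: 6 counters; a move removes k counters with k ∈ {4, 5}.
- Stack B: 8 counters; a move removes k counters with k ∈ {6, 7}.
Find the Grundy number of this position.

0

Grundy values for stack A (subtraction set {4, 5}):
k:     0  1  2  3  4  5  6
g(k):  0  0  0  0  1  1  1
So g(6) = 1.
Build the Grundy sequence for stack B with g(k) = mex{g(k−s) : s ∈ {6, 7}, s ≤ k}:
k:     0  1  2  3  4  5  6  7  8
g(k):  0  0  0  0  0  0  1  1  1
So g(8) = 1.
By the Sprague-Grundy theorem, the Grundy value of a sum of independent games is the XOR of the component values.
Combined value = 1 ⊕ 1 = 0.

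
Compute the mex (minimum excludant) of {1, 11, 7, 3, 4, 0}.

2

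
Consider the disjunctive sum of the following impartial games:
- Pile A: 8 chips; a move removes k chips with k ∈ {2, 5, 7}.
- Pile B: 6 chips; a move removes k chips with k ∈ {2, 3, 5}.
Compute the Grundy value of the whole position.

1

For pile A, compute g(0), g(1), … with moves {2, 5, 7}:
k:     0  1  2  3  4  5  6  7  8
g(k):  0  0  1  1  0  2  1  3  2
So g(8) = 2.
For pile B, compute g(0), g(1), … with moves {2, 3, 5}:
g(0) = mex{} = 0
g(1) = mex{} = 0
g(2) = mex{0} = 1
g(3) = mex{0} = 1
g(4) = mex{0,1} = 2
g(5) = mex{0,1} = 2
g(6) = mex{0,1,2} = 3
So g(6) = 3.
By the Sprague-Grundy theorem, the Grundy value of a sum of independent games is the XOR of the component values.
Combined value = 2 ⊕ 3 = 1.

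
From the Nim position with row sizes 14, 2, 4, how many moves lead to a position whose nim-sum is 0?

1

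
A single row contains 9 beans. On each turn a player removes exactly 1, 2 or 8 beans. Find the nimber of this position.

0

Grundy values for subtraction set {1, 2, 8}:
g(0) = mex{} = 0
g(1) = mex{0} = 1
g(2) = mex{0,1} = 2
g(3) = mex{1,2} = 0
g(4) = mex{0,2} = 1
g(5) = mex{0,1} = 2
g(6) = mex{1,2} = 0
g(7) = mex{0,2} = 1
g(8) = mex{0,1} = 2
g(9) = mex{1,2} = 0
So g(9) = 0.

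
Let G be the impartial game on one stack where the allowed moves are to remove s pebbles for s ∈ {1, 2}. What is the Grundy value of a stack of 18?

Grundy values for subtraction set {1, 2}:
k:     0  1  2  3  4  5  6  7  8  9 10 11 12 13 14 15 16 17 18
g(k):  0  1  2  0  1  2  0  1  2  0  1  2  0  1  2  0  1  2  0
So g(18) = 0.

0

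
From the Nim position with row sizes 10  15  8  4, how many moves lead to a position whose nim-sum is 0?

3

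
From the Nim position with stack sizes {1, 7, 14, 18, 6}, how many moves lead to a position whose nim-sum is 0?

1

Compute the nim-sum pairwise:
1 XOR 7 = 6
6 XOR 14 = 8
8 XOR 18 = 26
26 XOR 6 = 28
The overall nim-sum is X = 28. A stack of size p has a winning move iff p XOR X < p (reduce it to p XOR X).
  1: 1 XOR 28 = 29 ≥ 1 — no move.
  7: 7 XOR 28 = 27 ≥ 7 — no move.
  14: 14 XOR 28 = 18 ≥ 14 — no move.
  18: 18 XOR 28 = 14 < 18 — winning move (to 14).
  6: 6 XOR 28 = 26 ≥ 6 — no move.
That gives 1 winning move.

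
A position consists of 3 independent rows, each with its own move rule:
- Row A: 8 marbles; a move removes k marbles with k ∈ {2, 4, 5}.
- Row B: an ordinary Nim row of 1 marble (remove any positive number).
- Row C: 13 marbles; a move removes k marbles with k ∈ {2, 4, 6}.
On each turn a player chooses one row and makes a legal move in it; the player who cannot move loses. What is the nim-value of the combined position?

3

Build the Grundy sequence for row A with g(k) = mex{g(k−s) : s ∈ {2, 4, 5}, s ≤ k}:
g(0) = mex{} = 0
g(1) = mex{} = 0
g(2) = mex{0} = 1
g(3) = mex{0} = 1
g(4) = mex{0,1} = 2
g(5) = mex{0,1} = 2
g(6) = mex{0,1,2} = 3
g(7) = mex{1,2} = 0
g(8) = mex{1,2,3} = 0
So g(8) = 0.
Row B is a plain Nim row of size 1, so its Grundy value is 1.
Grundy values for row C (subtraction set {2, 4, 6}):
g(0) = mex{} = 0
g(1) = mex{} = 0
g(2) = mex{0} = 1
g(3) = mex{0} = 1
g(4) = mex{0,1} = 2
g(5) = mex{0,1} = 2
g(6) = mex{0,1,2} = 3
g(7) = mex{0,1,2} = 3
g(8) = mex{1,2,3} = 0
g(9) = mex{1,2,3} = 0
g(10) = mex{0,2,3} = 1
g(11) = mex{0,2,3} = 1
g(12) = mex{0,1,3} = 2
g(13) = mex{0,1,3} = 2
So g(13) = 2.
By the Sprague-Grundy theorem, the Grundy value of a sum of independent games is the XOR of the component values.
Combined value = 0 XOR 1 XOR 2 = 3.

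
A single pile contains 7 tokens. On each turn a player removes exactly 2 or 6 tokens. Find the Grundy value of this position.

Compute g(0), g(1), … for moves {2, 6}:
g(0) = mex{} = 0
g(1) = mex{} = 0
g(2) = mex{0} = 1
g(3) = mex{0} = 1
g(4) = mex{1} = 0
g(5) = mex{1} = 0
g(6) = mex{0} = 1
g(7) = mex{0} = 1
So g(7) = 1.

1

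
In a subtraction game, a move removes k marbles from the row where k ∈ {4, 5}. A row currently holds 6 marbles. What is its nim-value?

1

Grundy values for subtraction set {4, 5}:
g(0) = mex{} = 0
g(1) = mex{} = 0
g(2) = mex{} = 0
g(3) = mex{} = 0
g(4) = mex{0} = 1
g(5) = mex{0} = 1
g(6) = mex{0} = 1
So g(6) = 1.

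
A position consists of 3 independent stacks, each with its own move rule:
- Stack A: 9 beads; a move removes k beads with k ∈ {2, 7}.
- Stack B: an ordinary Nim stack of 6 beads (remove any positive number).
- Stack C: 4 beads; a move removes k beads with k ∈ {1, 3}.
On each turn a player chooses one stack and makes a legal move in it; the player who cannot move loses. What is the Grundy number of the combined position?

6

Grundy values for stack A (subtraction set {2, 7}):
k:     0  1  2  3  4  5  6  7  8  9
g(k):  0  0  1  1  0  0  1  1  2  0
So g(9) = 0.
Stack B is a plain Nim stack of size 6, so its Grundy value is 6.
Build the Grundy sequence for stack C with g(k) = mex{g(k−s) : s ∈ {1, 3}, s ≤ k}:
k:     0  1  2  3  4
g(k):  0  1  0  1  0
So g(4) = 0.
By the Sprague-Grundy theorem, the Grundy value of a sum of independent games is the XOR of the component values.
Combined value = 0 ⊕ 6 ⊕ 0 = 6.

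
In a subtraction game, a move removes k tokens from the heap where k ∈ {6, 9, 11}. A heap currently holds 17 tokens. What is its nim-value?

Compute g(0), g(1), … for moves {6, 9, 11}:
k:     0  1  2  3  4  5  6  7  8  9 10 11 12 13 14 15 16 17
g(k):  0  0  0  0  0  0  1  1  1  1  1  1  2  2  2  2  2  0
So g(17) = 0.

0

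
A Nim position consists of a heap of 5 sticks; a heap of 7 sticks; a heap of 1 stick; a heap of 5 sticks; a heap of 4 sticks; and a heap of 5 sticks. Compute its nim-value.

Write each in binary and XOR column by column:
  101  (5)
  111  (7)
  001  (1)
  101  (5)
  100  (4)
  101  (5)
  ---
  111  (7)

7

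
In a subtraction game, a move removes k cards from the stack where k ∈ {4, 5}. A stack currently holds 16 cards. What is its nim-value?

Build the Grundy sequence with g(k) = mex{g(k−s) : s ∈ {4, 5}, s ≤ k}:
k:     0  1  2  3  4  5  6  7  8  9 10 11 12 13 14 15 16
g(k):  0  0  0  0  1  1  1  1  2  0  0  0  0  1  1  1  1
So g(16) = 1.

1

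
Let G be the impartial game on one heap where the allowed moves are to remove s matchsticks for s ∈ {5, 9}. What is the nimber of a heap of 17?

0

Grundy values for subtraction set {5, 9}:
k:     0  1  2  3  4  5  6  7  8  9 10 11 12 13 14 15 16 17
g(k):  0  0  0  0  0  1  1  1  1  1  2  2  2  2  0  0  0  0
So g(17) = 0.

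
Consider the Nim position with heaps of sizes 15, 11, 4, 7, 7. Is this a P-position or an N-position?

P-position

Compute the nim-sum pairwise:
15 XOR 11 = 4
4 XOR 4 = 0
0 XOR 7 = 7
7 XOR 7 = 0
The nim-sum is 0, so this is a P-position: the player to move is in a losing position under optimal play.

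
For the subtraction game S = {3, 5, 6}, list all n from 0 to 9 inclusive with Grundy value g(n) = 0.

0, 1, 2, 9

Compute g(0), g(1), … for moves {3, 5, 6}:
g(0) = mex{} = 0
g(1) = mex{} = 0
g(2) = mex{} = 0
g(3) = mex{0} = 1
g(4) = mex{0} = 1
g(5) = mex{0} = 1
g(6) = mex{0,1} = 2
g(7) = mex{0,1} = 2
g(8) = mex{0,1} = 2
g(9) = mex{1,2} = 0
The P-positions (g = 0) in 0..9 are 0, 1, 2, 9.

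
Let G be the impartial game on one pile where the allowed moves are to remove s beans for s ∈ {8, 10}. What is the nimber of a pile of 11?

Compute g(0), g(1), … for moves {8, 10}:
k:     0  1  2  3  4  5  6  7  8  9 10 11
g(k):  0  0  0  0  0  0  0  0  1  1  1  1
So g(11) = 1.

1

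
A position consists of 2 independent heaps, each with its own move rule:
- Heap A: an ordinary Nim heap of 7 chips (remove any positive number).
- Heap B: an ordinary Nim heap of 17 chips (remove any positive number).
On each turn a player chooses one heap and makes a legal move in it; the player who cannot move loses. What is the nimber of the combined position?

Heap A is a plain Nim heap of size 7, so its Grundy value is 7.
Heap B is a plain Nim heap of size 17, so its Grundy value is 17.
By the Sprague-Grundy theorem, the Grundy value of a sum of independent games is the XOR of the component values.
Combined value = 7 ⊕ 17 = 22.

22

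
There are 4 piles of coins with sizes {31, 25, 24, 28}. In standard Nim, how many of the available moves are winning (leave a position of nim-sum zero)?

1

Compute the nim-sum pairwise:
31 ^ 25 = 6
6 ^ 24 = 30
30 ^ 28 = 2
The overall nim-sum is X = 2. A pile of size p has a winning move iff p XOR X < p (reduce it to p XOR X).
  31: 31 XOR 2 = 29 < 31 — winning move (to 29).
  25: 25 XOR 2 = 27 ≥ 25 — no move.
  24: 24 XOR 2 = 26 ≥ 24 — no move.
  28: 28 XOR 2 = 30 ≥ 28 — no move.
That gives 1 winning move.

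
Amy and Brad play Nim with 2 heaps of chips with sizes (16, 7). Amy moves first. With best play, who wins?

Bitwise XOR of the heap sizes:
  10000  (16)
  00111  (7)
  -----
  10111  (23)
The nim-sum is 23 ≠ 0, so this is an N-position: the player to move can win; Amy has a winning move.

Amy wins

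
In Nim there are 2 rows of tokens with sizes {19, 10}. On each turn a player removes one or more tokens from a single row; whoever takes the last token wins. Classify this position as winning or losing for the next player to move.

Winning position

In binary:
  10011  (19)
  01010  (10)
  -----
  11001  (25)
The nim-sum is 25 ≠ 0, so this is an N-position: the player to move can win.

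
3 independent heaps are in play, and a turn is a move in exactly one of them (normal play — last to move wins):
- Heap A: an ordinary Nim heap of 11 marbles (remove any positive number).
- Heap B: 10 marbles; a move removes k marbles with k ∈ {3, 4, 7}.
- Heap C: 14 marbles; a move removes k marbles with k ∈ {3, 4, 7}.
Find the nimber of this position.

Heap A is a plain Nim heap of size 11, so its Grundy value is 11.
For heap B, compute g(0), g(1), … with moves {3, 4, 7}:
g(0) = mex{} = 0
g(1) = mex{} = 0
g(2) = mex{} = 0
g(3) = mex{0} = 1
g(4) = mex{0} = 1
g(5) = mex{0} = 1
g(6) = mex{0,1} = 2
g(7) = mex{0,1} = 2
g(8) = mex{0,1} = 2
g(9) = mex{0,1,2} = 3
g(10) = mex{1,2} = 0
So g(10) = 0.
For heap C, compute g(0), g(1), … with moves {3, 4, 7}:
g(0) = mex{} = 0
g(1) = mex{} = 0
g(2) = mex{} = 0
g(3) = mex{0} = 1
g(4) = mex{0} = 1
g(5) = mex{0} = 1
g(6) = mex{0,1} = 2
g(7) = mex{0,1} = 2
g(8) = mex{0,1} = 2
g(9) = mex{0,1,2} = 3
g(10) = mex{1,2} = 0
g(11) = mex{1,2} = 0
g(12) = mex{1,2,3} = 0
g(13) = mex{0,2,3} = 1
g(14) = mex{0,2} = 1
So g(14) = 1.
By the Sprague-Grundy theorem, the Grundy value of a sum of independent games is the XOR of the component values.
Combined value = 11 ⊕ 0 ⊕ 1 = 10.

10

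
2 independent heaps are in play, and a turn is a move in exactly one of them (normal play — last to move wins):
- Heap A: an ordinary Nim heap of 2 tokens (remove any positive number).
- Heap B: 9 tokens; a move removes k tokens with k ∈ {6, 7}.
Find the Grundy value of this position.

Heap A is a plain Nim heap of size 2, so its Grundy value is 2.
For heap B, compute g(0), g(1), … with moves {6, 7}:
k:     0  1  2  3  4  5  6  7  8  9
g(k):  0  0  0  0  0  0  1  1  1  1
So g(9) = 1.
By the Sprague-Grundy theorem, the Grundy value of a sum of independent games is the XOR of the component values.
Combined value = 2 ⊕ 1 = 3.

3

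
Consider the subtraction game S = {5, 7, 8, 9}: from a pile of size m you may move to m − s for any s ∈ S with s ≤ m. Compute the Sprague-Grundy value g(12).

Build the Grundy sequence with g(k) = mex{g(k−s) : s ∈ {5, 7, 8, 9}, s ≤ k}:
k:     0  1  2  3  4  5  6  7  8  9 10 11 12
g(k):  0  0  0  0  0  1  1  1  1  1  2  2  2
So g(12) = 2.

2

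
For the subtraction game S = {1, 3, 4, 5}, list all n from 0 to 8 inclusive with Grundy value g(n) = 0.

0, 2, 8

Build the Grundy sequence with g(k) = mex{g(k−s) : s ∈ {1, 3, 4, 5}, s ≤ k}:
k:     0  1  2  3  4  5  6  7  8
g(k):  0  1  0  1  2  3  2  3  0
The P-positions (g = 0) in 0..8 are 0, 2, 8.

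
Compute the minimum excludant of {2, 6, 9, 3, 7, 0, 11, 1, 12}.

4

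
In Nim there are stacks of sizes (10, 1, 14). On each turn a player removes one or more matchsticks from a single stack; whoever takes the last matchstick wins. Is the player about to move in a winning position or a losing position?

Nim-sum: 10 ^ 1 ^ 14 = 5.
The nim-sum is 5 ≠ 0, so this is an N-position: the player to move can win.

Winning position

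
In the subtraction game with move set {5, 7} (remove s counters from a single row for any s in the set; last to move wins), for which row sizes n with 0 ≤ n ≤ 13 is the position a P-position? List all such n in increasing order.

Grundy values for subtraction set {5, 7}:
k:     0  1  2  3  4  5  6  7  8  9 10 11 12 13
g(k):  0  0  0  0  0  1  1  1  1  1  2  2  0  0
The P-positions (g = 0) in 0..13 are 0, 1, 2, 3, 4, 12, 13.

0, 1, 2, 3, 4, 12, 13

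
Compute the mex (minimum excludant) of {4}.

0 is not in the set, so the mex is 0.

0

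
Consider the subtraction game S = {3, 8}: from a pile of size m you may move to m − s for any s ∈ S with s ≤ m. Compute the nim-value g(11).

0

Grundy values for subtraction set {3, 8}:
k:     0  1  2  3  4  5  6  7  8  9 10 11
g(k):  0  0  0  1  1  1  0  0  2  1  1  0
So g(11) = 0.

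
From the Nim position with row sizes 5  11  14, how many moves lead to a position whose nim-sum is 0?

0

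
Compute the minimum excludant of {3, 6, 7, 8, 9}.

0 is not in the set, so the mex is 0.

0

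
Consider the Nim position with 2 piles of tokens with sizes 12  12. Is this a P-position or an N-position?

Nim-sum: 12 XOR 12 = 0.
The nim-sum is 0, so this is a P-position: the player to move is in a losing position under optimal play.

P-position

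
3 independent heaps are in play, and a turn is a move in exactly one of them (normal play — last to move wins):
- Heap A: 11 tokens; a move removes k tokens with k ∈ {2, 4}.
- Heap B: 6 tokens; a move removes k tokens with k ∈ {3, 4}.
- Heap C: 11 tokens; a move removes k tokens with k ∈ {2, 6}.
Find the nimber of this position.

1

Build the Grundy sequence for heap A with g(k) = mex{g(k−s) : s ∈ {2, 4}, s ≤ k}:
g(0) = mex{} = 0
g(1) = mex{} = 0
g(2) = mex{0} = 1
g(3) = mex{0} = 1
g(4) = mex{0,1} = 2
g(5) = mex{0,1} = 2
g(6) = mex{1,2} = 0
g(7) = mex{1,2} = 0
g(8) = mex{0,2} = 1
g(9) = mex{0,2} = 1
g(10) = mex{0,1} = 2
g(11) = mex{0,1} = 2
So g(11) = 2.
Grundy values for heap B (subtraction set {3, 4}):
g(0) = mex{} = 0
g(1) = mex{} = 0
g(2) = mex{} = 0
g(3) = mex{0} = 1
g(4) = mex{0} = 1
g(5) = mex{0} = 1
g(6) = mex{0,1} = 2
So g(6) = 2.
Build the Grundy sequence for heap C with g(k) = mex{g(k−s) : s ∈ {2, 6}, s ≤ k}:
k:     0  1  2  3  4  5  6  7  8  9 10 11
g(k):  0  0  1  1  0  0  1  1  0  0  1  1
So g(11) = 1.
By the Sprague-Grundy theorem, the Grundy value of a sum of independent games is the XOR of the component values.
Combined value = 2 ⊕ 2 ⊕ 1 = 1.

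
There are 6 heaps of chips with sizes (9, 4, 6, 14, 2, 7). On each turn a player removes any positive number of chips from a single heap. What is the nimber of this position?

Write each in binary and XOR column by column:
  1001  (9)
  0100  (4)
  0110  (6)
  1110  (14)
  0010  (2)
  0111  (7)
  ----
  0000  (0)

0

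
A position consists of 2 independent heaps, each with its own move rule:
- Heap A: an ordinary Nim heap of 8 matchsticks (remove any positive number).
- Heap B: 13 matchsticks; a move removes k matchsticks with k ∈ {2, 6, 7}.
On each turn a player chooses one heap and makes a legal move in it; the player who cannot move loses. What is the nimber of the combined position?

8

Heap A is a plain Nim heap of size 8, so its Grundy value is 8.
Grundy values for heap B (subtraction set {2, 6, 7}):
g(0) = mex{} = 0
g(1) = mex{} = 0
g(2) = mex{0} = 1
g(3) = mex{0} = 1
g(4) = mex{1} = 0
g(5) = mex{1} = 0
g(6) = mex{0} = 1
g(7) = mex{0} = 1
g(8) = mex{0,1} = 2
g(9) = mex{1} = 0
g(10) = mex{0,1,2} = 3
g(11) = mex{0} = 1
g(12) = mex{0,1,3} = 2
g(13) = mex{1} = 0
So g(13) = 0.
The value of a disjunctive sum is the nim-sum of the parts.
Combined value = 8 ⊕ 0 = 8.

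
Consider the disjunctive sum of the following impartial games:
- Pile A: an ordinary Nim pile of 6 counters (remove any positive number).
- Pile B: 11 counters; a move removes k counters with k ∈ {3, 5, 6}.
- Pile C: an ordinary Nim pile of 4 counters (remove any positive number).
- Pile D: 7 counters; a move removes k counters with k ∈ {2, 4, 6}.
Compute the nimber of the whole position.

Pile A is a plain Nim pile of size 6, so its Grundy value is 6.
Build the Grundy sequence for pile B with g(k) = mex{g(k−s) : s ∈ {3, 5, 6}, s ≤ k}:
g(0) = mex{} = 0
g(1) = mex{} = 0
g(2) = mex{} = 0
g(3) = mex{0} = 1
g(4) = mex{0} = 1
g(5) = mex{0} = 1
g(6) = mex{0,1} = 2
g(7) = mex{0,1} = 2
g(8) = mex{0,1} = 2
g(9) = mex{1,2} = 0
g(10) = mex{1,2} = 0
g(11) = mex{1,2} = 0
So g(11) = 0.
Pile C is a plain Nim pile of size 4, so its Grundy value is 4.
For pile D, compute g(0), g(1), … with moves {2, 4, 6}:
g(0) = mex{} = 0
g(1) = mex{} = 0
g(2) = mex{0} = 1
g(3) = mex{0} = 1
g(4) = mex{0,1} = 2
g(5) = mex{0,1} = 2
g(6) = mex{0,1,2} = 3
g(7) = mex{0,1,2} = 3
So g(7) = 3.
By the Sprague-Grundy theorem, the Grundy value of a sum of independent games is the XOR of the component values.
Combined value = 6 ⊕ 0 ⊕ 4 ⊕ 3 = 1.

1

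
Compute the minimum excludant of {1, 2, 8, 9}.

0

0 is not in the set, so the mex is 0.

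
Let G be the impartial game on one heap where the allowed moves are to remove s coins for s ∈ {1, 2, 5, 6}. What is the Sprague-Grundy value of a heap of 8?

1

Compute g(0), g(1), … for moves {1, 2, 5, 6}:
g(0) = mex{} = 0
g(1) = mex{0} = 1
g(2) = mex{0,1} = 2
g(3) = mex{1,2} = 0
g(4) = mex{0,2} = 1
g(5) = mex{0,1} = 2
g(6) = mex{0,1,2} = 3
g(7) = mex{1,2,3} = 0
g(8) = mex{0,2,3} = 1
So g(8) = 1.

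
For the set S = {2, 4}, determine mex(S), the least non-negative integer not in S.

0 is not in the set, so the mex is 0.

0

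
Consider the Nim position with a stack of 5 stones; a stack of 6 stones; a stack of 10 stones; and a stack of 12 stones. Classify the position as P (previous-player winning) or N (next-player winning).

N-position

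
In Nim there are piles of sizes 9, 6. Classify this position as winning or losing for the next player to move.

Winning position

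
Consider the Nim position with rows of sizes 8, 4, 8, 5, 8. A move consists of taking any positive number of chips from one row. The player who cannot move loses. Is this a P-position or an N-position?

N-position

Nim-sum: 8 ^ 4 ^ 8 ^ 5 ^ 8 = 9.
The nim-sum is 9 ≠ 0, so this is an N-position: the player to move can win.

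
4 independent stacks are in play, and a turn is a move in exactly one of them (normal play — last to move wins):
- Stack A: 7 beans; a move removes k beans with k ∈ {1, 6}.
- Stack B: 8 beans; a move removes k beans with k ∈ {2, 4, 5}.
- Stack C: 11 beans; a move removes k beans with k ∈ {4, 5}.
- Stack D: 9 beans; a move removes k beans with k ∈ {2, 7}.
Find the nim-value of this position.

For stack A, compute g(0), g(1), … with moves {1, 6}:
g(0) = mex{} = 0
g(1) = mex{0} = 1
g(2) = mex{1} = 0
g(3) = mex{0} = 1
g(4) = mex{1} = 0
g(5) = mex{0} = 1
g(6) = mex{0,1} = 2
g(7) = mex{1,2} = 0
So g(7) = 0.
Build the Grundy sequence for stack B with g(k) = mex{g(k−s) : s ∈ {2, 4, 5}, s ≤ k}:
k:     0  1  2  3  4  5  6  7  8
g(k):  0  0  1  1  2  2  3  0  0
So g(8) = 0.
Grundy values for stack C (subtraction set {4, 5}):
k:     0  1  2  3  4  5  6  7  8  9 10 11
g(k):  0  0  0  0  1  1  1  1  2  0  0  0
So g(11) = 0.
Grundy values for stack D (subtraction set {2, 7}):
k:     0  1  2  3  4  5  6  7  8  9
g(k):  0  0  1  1  0  0  1  1  2  0
So g(9) = 0.
By the Sprague-Grundy theorem, the Grundy value of a sum of independent games is the XOR of the component values.
Combined value = 0 ⊕ 0 ⊕ 0 ⊕ 0 = 0.

0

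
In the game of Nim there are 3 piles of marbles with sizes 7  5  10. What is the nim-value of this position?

Bitwise XOR of the heap sizes:
  0111  (7)
  0101  (5)
  1010  (10)
  ----
  1000  (8)

8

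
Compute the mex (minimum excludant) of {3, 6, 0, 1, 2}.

4

The values 0, 1, 2, 3 are all present; 4 is the first non-negative integer missing from the set.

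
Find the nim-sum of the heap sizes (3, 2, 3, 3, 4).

Write each in binary and XOR column by column:
  011  (3)
  010  (2)
  011  (3)
  011  (3)
  100  (4)
  ---
  101  (5)

5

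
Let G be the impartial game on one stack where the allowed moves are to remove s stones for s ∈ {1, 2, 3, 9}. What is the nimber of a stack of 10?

2

Build the Grundy sequence with g(k) = mex{g(k−s) : s ∈ {1, 2, 3, 9}, s ≤ k}:
k:     0  1  2  3  4  5  6  7  8  9 10
g(k):  0  1  2  3  0  1  2  3  0  1  2
So g(10) = 2.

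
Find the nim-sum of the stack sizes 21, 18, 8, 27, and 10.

30

Write each in binary and XOR column by column:
  10101  (21)
  10010  (18)
  01000  (8)
  11011  (27)
  01010  (10)
  -----
  11110  (30)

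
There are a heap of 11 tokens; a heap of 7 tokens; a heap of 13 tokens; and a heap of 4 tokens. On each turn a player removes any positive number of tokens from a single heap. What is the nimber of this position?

5

In binary:
  1011  (11)
  0111  (7)
  1101  (13)
  0100  (4)
  ----
  0101  (5)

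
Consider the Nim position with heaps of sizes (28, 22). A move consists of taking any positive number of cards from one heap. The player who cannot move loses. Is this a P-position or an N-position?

Write each in binary and XOR column by column:
  11100  (28)
  10110  (22)
  -----
  01010  (10)
The nim-sum is 10 ≠ 0, so this is an N-position: the player to move can win.

N-position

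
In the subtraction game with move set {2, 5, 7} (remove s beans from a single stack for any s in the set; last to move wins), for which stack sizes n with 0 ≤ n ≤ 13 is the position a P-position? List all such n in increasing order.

0, 1, 4, 10, 13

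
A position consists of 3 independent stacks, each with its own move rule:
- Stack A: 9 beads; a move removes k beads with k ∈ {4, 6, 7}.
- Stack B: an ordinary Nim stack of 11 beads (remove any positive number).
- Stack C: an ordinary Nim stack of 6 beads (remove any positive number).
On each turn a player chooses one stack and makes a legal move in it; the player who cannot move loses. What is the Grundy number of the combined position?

15

Build the Grundy sequence for stack A with g(k) = mex{g(k−s) : s ∈ {4, 6, 7}, s ≤ k}:
k:     0  1  2  3  4  5  6  7  8  9
g(k):  0  0  0  0  1  1  1  1  2  2
So g(9) = 2.
Stack B is a plain Nim stack of size 11, so its Grundy value is 11.
Stack C is a plain Nim stack of size 6, so its Grundy value is 6.
The value of a disjunctive sum is the nim-sum of the parts.
Combined value = 2 XOR 11 XOR 6 = 15.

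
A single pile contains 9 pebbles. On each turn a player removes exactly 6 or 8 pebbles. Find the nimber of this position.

1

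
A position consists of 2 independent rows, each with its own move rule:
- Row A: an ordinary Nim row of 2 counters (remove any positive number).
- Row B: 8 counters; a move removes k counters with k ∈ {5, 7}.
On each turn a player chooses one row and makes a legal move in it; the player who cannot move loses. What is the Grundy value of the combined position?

Row A is a plain Nim row of size 2, so its Grundy value is 2.
Build the Grundy sequence for row B with g(k) = mex{g(k−s) : s ∈ {5, 7}, s ≤ k}:
k:     0  1  2  3  4  5  6  7  8
g(k):  0  0  0  0  0  1  1  1  1
So g(8) = 1.
The value of a disjunctive sum is the nim-sum of the parts.
Combined value = 2 ⊕ 1 = 3.

3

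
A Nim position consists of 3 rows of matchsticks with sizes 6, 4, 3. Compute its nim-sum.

Write each in binary and XOR column by column:
  110  (6)
  100  (4)
  011  (3)
  ---
  001  (1)

1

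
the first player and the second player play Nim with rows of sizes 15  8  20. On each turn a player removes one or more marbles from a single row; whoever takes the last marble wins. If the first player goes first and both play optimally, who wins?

the first player wins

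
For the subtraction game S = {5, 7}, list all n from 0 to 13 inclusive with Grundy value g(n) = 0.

Build the Grundy sequence with g(k) = mex{g(k−s) : s ∈ {5, 7}, s ≤ k}:
k:     0  1  2  3  4  5  6  7  8  9 10 11 12 13
g(k):  0  0  0  0  0  1  1  1  1  1  2  2  0  0
The P-positions (g = 0) in 0..13 are 0, 1, 2, 3, 4, 12, 13.

0, 1, 2, 3, 4, 12, 13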